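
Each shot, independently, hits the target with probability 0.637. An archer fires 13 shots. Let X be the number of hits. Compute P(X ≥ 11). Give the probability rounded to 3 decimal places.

X ~ Binomial(13, 0.637); P(X ≥ 11) = Σ C(13,k) p^k (1−p)^(13−k) over k:
  k=11: C(13,11)·0.637^11·0.363^2 = 0.07202
  k=12: C(13,12)·0.637^12·0.363^1 = 0.02106
  k=13: C(13,13)·0.637^13·0.363^0 = 0.00284
Total = 0.09592

0.096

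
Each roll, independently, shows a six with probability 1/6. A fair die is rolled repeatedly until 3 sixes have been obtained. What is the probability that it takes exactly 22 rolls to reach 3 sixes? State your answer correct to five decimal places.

Y = trial on which the third success occurs; negative binomial, r=3, p=0.166667.
P(Y=22) = C(21,2) · p^3 · (1−p)^19
= 210 · 0.0046296 · 0.031301 = 0.0304314

0.03043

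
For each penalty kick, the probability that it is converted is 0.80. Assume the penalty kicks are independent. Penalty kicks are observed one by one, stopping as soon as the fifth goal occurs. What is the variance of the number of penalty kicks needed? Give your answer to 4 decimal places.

1.5625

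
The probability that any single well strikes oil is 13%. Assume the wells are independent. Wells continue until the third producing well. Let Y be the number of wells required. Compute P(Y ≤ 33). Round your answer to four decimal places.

0.8211

Finishing within 33 wells ⇔ at least 3 successes in the first 33. With X ~ Binomial(33, 0.13), P(Y ≤ 33) = 1 − P(X ≤ 2).
  k=0: C(33,0)·0.13^0·0.87^33 = 0.010096
  k=1: C(33,1)·0.13^1·0.87^32 = 0.049782
  k=2: C(33,2)·0.13^2·0.87^31 = 0.119019
1 − 0.178897 = 0.821103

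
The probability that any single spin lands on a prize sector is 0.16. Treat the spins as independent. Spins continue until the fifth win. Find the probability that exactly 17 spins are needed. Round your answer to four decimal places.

0.0236

Y = trial on which the fifth success occurs; negative binomial, r=5, p=0.16.
P(Y=17) = C(16,4) · p^5 · (1−p)^12
= 1820 · 0.00010486 · 0.12341 = 0.023552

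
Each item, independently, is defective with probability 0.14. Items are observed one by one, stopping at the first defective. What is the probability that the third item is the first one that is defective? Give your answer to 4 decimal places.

Geometric (trials to first success), p = 0.14.
P(Y = 3) = (1−p)^2 · p = 0.7396 · 0.14 = 0.103544

0.1035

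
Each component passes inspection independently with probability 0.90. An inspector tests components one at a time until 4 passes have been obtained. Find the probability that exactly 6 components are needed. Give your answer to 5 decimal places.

Y = trial on which the fourth success occurs; negative binomial, r=4, p=0.90.
P(Y=6) = C(5,3) · p^4 · (1−p)^2
= 10 · 0.6561 · 0.01 = 0.0656100

0.06561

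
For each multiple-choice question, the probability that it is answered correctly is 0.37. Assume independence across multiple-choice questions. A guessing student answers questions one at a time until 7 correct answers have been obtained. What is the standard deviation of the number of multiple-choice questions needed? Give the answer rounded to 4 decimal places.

Y = total multiple-choice questions until the seventh success; negative binomial with r=7, p=0.37.
SD(Y) = √[r(1−p)/p²] = √(32.213294) = 5.675676

5.6757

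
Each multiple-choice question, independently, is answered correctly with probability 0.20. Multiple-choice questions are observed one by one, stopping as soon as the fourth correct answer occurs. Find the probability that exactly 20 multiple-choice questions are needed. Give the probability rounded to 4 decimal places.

Y = trial on which the fourth success occurs; negative binomial, r=4, p=0.20.
P(Y=20) = C(19,3) · p^4 · (1−p)^16
= 969 · 0.0016 · 0.028147 = 0.043640

0.0436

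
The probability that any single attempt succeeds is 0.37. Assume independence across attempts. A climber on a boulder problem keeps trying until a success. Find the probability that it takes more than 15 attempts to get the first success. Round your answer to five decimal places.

0.00098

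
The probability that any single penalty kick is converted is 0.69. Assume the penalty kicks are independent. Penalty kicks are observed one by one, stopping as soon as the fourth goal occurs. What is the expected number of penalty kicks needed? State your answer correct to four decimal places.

Y = total penalty kicks until the fourth success; negative binomial with r=4, p=0.69.
E[Y] = r / p = 4 / 0.69 = 5.797101

5.7971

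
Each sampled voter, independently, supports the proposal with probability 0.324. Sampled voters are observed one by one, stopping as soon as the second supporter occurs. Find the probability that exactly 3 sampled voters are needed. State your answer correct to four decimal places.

Y = trial on which the second success occurs; negative binomial, r=2, p=0.324.
P(Y=3) = C(2,1) · p^2 · (1−p)^1
= 2 · 0.10498 · 0.676 = 0.141928

0.1419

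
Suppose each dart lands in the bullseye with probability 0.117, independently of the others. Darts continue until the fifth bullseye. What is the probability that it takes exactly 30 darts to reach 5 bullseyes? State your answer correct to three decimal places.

Y = trial on which the fifth success occurs; negative binomial, r=5, p=0.117.
P(Y=30) = C(29,4) · p^5 · (1−p)^25
= 23751 · 2.1924e-05 · 0.044567 = 0.02321

0.023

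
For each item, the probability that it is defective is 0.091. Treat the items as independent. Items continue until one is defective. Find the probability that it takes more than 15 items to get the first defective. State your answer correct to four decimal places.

0.2390

Y = number of items to the first success; geometric, p = 0.091.
P(Y > 15) = P(first 15 all fail) = (1−p)^15 = 0.239033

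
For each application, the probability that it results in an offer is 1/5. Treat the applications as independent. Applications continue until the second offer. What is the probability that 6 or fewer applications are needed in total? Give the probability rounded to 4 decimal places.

0.3446

Finishing within 6 applications ⇔ at least 2 successes in the first 6. With X ~ Binomial(6, 0.20), P(Y ≤ 6) = 1 − P(X ≤ 1).
  k=0: C(6,0)·0.20^0·0.80^6 = 0.262144
  k=1: C(6,1)·0.20^1·0.80^5 = 0.393216
1 − 0.655360 = 0.344640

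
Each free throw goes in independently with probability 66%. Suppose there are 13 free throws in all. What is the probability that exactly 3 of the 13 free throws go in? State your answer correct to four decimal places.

0.0017

X ~ Binomial(n=13, p=0.66).
P(X=3) = C(13,3) · p^3 · (1−p)^10
= 286 · 0.2875 · 2.0644e-05 = 0.001697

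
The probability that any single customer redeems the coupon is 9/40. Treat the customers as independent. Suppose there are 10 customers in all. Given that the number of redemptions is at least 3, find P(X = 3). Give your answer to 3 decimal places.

0.576

X ~ Binomial(10, 0.225). Want P(X=3 | X≥3) = P(X=3) / P(X≥3).
P(X=3) = C(10,3)·0.225^3·0.775^7 = 0.22953
P(X≥3) = 1 − 0.07817 − 0.22693 − 0.29648 = 0.39842
Ratio = 0.22953 / 0.39842 = 0.57610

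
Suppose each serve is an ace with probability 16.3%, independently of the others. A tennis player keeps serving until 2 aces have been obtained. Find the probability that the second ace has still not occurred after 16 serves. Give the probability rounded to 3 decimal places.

Needing more than 16 serves ⇔ fewer than 2 successes in the first 16. With X ~ Binomial(16, 0.163), P(Y > 16) = P(X ≤ 1).
  k=0: C(16,0)·0.163^0·0.837^16 = 0.05802
  k=1: C(16,1)·0.163^1·0.837^15 = 0.18080
P(X ≤ 1) = 0.23882

0.239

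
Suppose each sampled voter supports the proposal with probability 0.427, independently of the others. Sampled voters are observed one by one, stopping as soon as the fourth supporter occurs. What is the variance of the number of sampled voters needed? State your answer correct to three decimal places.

Y = total sampled voters until the fourth success; negative binomial with r=4, p=0.427.
Var(Y) = r(1−p)/p² = 4·0.573 / 0.427² = 12.57068

12.571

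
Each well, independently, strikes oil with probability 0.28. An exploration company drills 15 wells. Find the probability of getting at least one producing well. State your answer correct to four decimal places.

P(at least one) = 1 − P(none) = 1 − (1 − 0.28)^15
= 1 − 0.007244 = 0.992756

0.9928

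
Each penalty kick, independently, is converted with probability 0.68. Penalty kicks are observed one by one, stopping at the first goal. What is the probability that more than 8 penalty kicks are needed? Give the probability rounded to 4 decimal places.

Y = number of penalty kicks to the first success; geometric, p = 0.68.
P(Y > 8) = P(first 8 all fail) = (1−p)^8 = 0.000110

0.0001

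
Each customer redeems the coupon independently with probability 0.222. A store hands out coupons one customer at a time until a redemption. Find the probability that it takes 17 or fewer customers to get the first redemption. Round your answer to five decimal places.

0.98598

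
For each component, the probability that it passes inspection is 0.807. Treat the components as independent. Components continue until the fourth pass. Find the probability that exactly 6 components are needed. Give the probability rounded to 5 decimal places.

0.15798

Y = trial on which the fourth success occurs; negative binomial, r=4, p=0.807.
P(Y=6) = C(5,3) · p^4 · (1−p)^2
= 10 · 0.42413 · 0.037249 = 0.1579824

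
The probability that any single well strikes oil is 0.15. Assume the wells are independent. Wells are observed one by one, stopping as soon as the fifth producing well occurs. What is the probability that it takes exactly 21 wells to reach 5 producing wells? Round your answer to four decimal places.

Y = trial on which the fifth success occurs; negative binomial, r=5, p=0.15.
P(Y=21) = C(20,4) · p^5 · (1−p)^16
= 4845 · 7.5937e-05 · 0.074251 = 0.027318

0.0273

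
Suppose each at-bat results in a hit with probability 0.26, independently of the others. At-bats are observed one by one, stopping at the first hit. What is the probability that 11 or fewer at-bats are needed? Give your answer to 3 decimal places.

Y = number of at-bats to the first success; geometric, p = 0.26.
P(Y ≤ 11) = 1 − (1−p)^11 = 1 − 0.03644 = 0.96356

0.964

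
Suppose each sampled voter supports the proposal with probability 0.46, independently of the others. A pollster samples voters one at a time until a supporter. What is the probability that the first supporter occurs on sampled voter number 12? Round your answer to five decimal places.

0.00052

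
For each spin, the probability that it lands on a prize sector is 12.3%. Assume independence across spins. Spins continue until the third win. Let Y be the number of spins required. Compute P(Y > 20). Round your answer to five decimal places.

Needing more than 20 spins ⇔ fewer than 3 successes in the first 20. With X ~ Binomial(20, 0.123), P(Y > 20) = P(X ≤ 2).
  k=0: C(20,0)·0.123^0·0.877^20 = 0.0724422
  k=1: C(20,1)·0.123^1·0.877^19 = 0.2032017
  k=2: C(20,2)·0.123^2·0.877^18 = 0.2707425
P(X ≤ 2) = 0.5463865

0.54639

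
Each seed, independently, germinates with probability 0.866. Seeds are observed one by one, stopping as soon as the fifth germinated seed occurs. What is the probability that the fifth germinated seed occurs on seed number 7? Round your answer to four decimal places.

0.1312

Y = trial on which the fifth success occurs; negative binomial, r=5, p=0.866.
P(Y=7) = C(6,4) · p^5 · (1−p)^2
= 15 · 0.48707 · 0.017956 = 0.131187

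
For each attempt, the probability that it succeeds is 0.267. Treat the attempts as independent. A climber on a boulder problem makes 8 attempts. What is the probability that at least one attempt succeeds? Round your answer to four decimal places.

0.9167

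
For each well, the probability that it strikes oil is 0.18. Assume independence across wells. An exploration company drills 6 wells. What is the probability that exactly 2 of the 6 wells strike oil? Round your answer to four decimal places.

0.2197

X ~ Binomial(n=6, p=0.18).
P(X=2) = C(6,2) · p^2 · (1−p)^4
= 15 · 0.0324 · 0.45212 = 0.219731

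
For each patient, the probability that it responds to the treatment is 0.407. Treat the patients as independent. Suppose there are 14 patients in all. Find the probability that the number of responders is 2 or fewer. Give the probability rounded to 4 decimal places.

X ~ Binomial(14, 0.407); P(X ≤ 2) = Σ C(14,k) p^k (1−p)^(14−k) over k:
  k=0: C(14,0)·0.407^0·0.593^14 = 0.000665
  k=1: C(14,1)·0.407^1·0.593^13 = 0.006389
  k=2: C(14,2)·0.407^2·0.593^12 = 0.028503
Total = 0.035557

0.0356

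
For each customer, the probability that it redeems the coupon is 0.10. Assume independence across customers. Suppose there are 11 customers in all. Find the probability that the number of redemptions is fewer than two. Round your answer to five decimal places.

0.69736

X ~ Binomial(11, 0.10); P(X ≤ 1) = Σ C(11,k) p^k (1−p)^(11−k) over k:
  k=0: C(11,0)·0.10^0·0.90^11 = 0.3138106
  k=1: C(11,1)·0.10^1·0.90^10 = 0.3835463
Total = 0.6973569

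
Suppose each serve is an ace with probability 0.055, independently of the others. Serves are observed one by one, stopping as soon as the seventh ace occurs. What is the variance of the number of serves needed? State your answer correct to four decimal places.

2186.7769

Y = total serves until the seventh success; negative binomial with r=7, p=0.055.
Var(Y) = r(1−p)/p² = 7·0.945 / 0.055² = 2186.776860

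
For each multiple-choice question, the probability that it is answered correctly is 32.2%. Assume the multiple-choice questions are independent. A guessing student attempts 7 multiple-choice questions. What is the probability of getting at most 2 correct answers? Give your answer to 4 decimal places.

0.5967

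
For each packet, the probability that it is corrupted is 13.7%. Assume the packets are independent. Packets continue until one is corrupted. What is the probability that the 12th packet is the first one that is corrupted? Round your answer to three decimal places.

0.027

Geometric (trials to first success), p = 0.137.
P(Y = 12) = (1−p)^11 · p = 0.19775 · 0.137 = 0.02709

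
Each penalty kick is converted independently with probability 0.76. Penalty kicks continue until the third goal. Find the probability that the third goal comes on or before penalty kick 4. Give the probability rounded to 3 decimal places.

Finishing within 4 penalty kicks ⇔ at least 3 successes in the first 4. With X ~ Binomial(4, 0.76), P(Y ≤ 4) = 1 − P(X ≤ 2).
  k=0: C(4,0)·0.76^0·0.24^4 = 0.00332
  k=1: C(4,1)·0.76^1·0.24^3 = 0.04202
  k=2: C(4,2)·0.76^2·0.24^2 = 0.19962
1 − 0.24496 = 0.75504

0.755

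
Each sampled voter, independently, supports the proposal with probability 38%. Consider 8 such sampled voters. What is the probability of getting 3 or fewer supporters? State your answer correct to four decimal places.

X ~ Binomial(8, 0.38); P(X ≤ 3) = Σ C(8,k) p^k (1−p)^(8−k) over k:
  k=0: C(8,0)·0.38^0·0.62^8 = 0.021834
  k=1: C(8,1)·0.38^1·0.62^7 = 0.107057
  k=2: C(8,2)·0.38^2·0.62^6 = 0.229655
  k=3: C(8,3)·0.38^3·0.62^5 = 0.281512
Total = 0.640058

0.6401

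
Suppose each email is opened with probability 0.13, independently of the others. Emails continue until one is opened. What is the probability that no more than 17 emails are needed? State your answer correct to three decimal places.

0.906

Y = number of emails to the first success; geometric, p = 0.13.
P(Y ≤ 17) = 1 − (1−p)^17 = 1 − 0.09372 = 0.90628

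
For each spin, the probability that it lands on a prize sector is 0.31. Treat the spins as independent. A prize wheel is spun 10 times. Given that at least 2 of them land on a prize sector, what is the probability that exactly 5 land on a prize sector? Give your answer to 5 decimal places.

0.13035

X ~ Binomial(10, 0.31). Want P(X=5 | X≥2) = P(X=5) / P(X≥2).
P(X=5) = C(10,5)·0.31^5·0.69^5 = 0.1128378
P(X≥2) = 1 − 0.0244619 − 0.1099015 = 0.8656366
Ratio = 0.1128378 / 0.8656366 = 0.1303523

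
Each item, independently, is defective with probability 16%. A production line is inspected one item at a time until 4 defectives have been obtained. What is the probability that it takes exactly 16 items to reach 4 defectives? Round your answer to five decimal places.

0.03680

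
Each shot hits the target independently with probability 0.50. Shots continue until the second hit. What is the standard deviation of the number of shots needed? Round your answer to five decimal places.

2.00000

Y = total shots until the second success; negative binomial with r=2, p=0.50.
SD(Y) = √[r(1−p)/p²] = √(4.0000000) = 2.0000000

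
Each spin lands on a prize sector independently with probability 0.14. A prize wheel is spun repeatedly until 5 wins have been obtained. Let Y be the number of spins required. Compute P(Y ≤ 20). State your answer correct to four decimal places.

0.1375

Finishing within 20 spins ⇔ at least 5 successes in the first 20. With X ~ Binomial(20, 0.14), P(Y ≤ 20) = 1 − P(X ≤ 4).
  k=0: C(20,0)·0.14^0·0.86^20 = 0.048974
  k=1: C(20,1)·0.14^1·0.86^19 = 0.159451
  k=2: C(20,2)·0.14^2·0.86^18 = 0.246594
  k=3: C(20,3)·0.14^3·0.86^17 = 0.240859
  k=4: C(20,4)·0.14^4·0.86^16 = 0.166641
1 − 0.862519 = 0.137481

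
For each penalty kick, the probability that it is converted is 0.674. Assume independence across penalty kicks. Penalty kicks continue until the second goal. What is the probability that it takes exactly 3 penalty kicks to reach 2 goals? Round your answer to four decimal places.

Y = trial on which the second success occurs; negative binomial, r=2, p=0.674.
P(Y=3) = C(2,1) · p^2 · (1−p)^1
= 2 · 0.45428 · 0.326 = 0.296188

0.2962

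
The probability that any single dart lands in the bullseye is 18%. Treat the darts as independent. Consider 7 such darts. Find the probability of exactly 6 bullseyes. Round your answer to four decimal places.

0.0002

X ~ Binomial(n=7, p=0.18).
P(X=6) = C(7,6) · p^6 · (1−p)^1
= 7 · 3.4012e-05 · 0.82 = 0.000195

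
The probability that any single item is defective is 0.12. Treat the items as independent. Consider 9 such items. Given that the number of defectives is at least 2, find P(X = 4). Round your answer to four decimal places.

0.0467

X ~ Binomial(9, 0.12). Want P(X=4 | X≥2) = P(X=4) / P(X≥2).
P(X=4) = C(9,4)·0.12^4·0.88^5 = 0.013788
P(X≥2) = 1 − 0.316478 − 0.388405 = 0.295116
Ratio = 0.013788 / 0.295116 = 0.046721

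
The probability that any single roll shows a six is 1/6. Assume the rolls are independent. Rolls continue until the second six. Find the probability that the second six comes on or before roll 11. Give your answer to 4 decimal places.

0.5693

Finishing within 11 rolls ⇔ at least 2 successes in the first 11. With X ~ Binomial(11, 0.166667), P(Y ≤ 11) = 1 − P(X ≤ 1).
  k=0: C(11,0)·0.166667^0·0.833333^11 = 0.134588
  k=1: C(11,1)·0.166667^1·0.833333^10 = 0.296094
1 − 0.430682 = 0.569318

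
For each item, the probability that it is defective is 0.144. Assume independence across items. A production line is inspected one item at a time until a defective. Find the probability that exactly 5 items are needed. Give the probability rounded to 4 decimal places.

0.0773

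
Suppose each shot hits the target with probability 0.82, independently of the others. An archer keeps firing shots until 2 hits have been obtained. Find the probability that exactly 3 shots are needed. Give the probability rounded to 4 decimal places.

Y = trial on which the second success occurs; negative binomial, r=2, p=0.82.
P(Y=3) = C(2,1) · p^2 · (1−p)^1
= 2 · 0.6724 · 0.18 = 0.242064

0.2421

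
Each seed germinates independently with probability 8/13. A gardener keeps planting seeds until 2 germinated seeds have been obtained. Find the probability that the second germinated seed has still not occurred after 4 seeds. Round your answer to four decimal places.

Needing more than 4 seeds ⇔ fewer than 2 successes in the first 4. With X ~ Binomial(4, 0.615385), P(Y > 4) = P(X ≤ 1).
  k=0: C(4,0)·0.615385^0·0.384615^4 = 0.021883
  k=1: C(4,1)·0.615385^1·0.384615^3 = 0.140051
P(X ≤ 1) = 0.161934

0.1619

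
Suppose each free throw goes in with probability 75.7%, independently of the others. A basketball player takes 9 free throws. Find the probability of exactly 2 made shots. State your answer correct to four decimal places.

X ~ Binomial(n=9, p=0.757).
P(X=2) = C(9,2) · p^2 · (1−p)^7
= 36 · 0.57305 · 5.0032e-05 = 0.001032

0.0010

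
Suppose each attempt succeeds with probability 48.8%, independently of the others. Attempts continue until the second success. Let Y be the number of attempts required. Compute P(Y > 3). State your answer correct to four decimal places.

Needing more than 3 attempts ⇔ fewer than 2 successes in the first 3. With X ~ Binomial(3, 0.488), P(Y > 3) = P(X ≤ 1).
  k=0: C(3,0)·0.488^0·0.512^3 = 0.134218
  k=1: C(3,1)·0.488^1·0.512^2 = 0.383779
P(X ≤ 1) = 0.517997

0.5180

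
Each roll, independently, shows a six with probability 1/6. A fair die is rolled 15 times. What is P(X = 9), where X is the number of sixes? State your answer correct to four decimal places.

X ~ Binomial(n=15, p=0.166667).
P(X=9) = C(15,9) · p^9 · (1−p)^6
= 5005 · 9.9229e-08 · 0.3349 = 0.000166

0.0002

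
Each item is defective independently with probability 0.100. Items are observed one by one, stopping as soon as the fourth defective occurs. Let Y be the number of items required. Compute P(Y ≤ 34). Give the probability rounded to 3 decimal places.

Finishing within 34 items ⇔ at least 4 successes in the first 34. With X ~ Binomial(34, 0.10), P(Y ≤ 34) = 1 − P(X ≤ 3).
  k=0: C(34,0)·0.10^0·0.90^34 = 0.02781
  k=1: C(34,1)·0.10^1·0.90^33 = 0.10507
  k=2: C(34,2)·0.10^2·0.90^32 = 0.19263
  k=3: C(34,3)·0.10^3·0.90^31 = 0.22830
1 − 0.55382 = 0.44618

0.446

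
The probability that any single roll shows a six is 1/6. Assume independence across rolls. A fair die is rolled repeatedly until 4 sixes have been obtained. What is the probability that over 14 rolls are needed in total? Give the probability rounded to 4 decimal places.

0.8063

Needing more than 14 rolls ⇔ fewer than 4 successes in the first 14. With X ~ Binomial(14, 0.166667), P(Y > 14) = P(X ≤ 3).
  k=0: C(14,0)·0.166667^0·0.833333^14 = 0.077887
  k=1: C(14,1)·0.166667^1·0.833333^13 = 0.218082
  k=2: C(14,2)·0.166667^2·0.833333^12 = 0.283507
  k=3: C(14,3)·0.166667^3·0.833333^11 = 0.226806
P(X ≤ 3) = 0.806282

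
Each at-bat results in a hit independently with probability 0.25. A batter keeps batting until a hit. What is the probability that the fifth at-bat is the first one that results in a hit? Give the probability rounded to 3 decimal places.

Geometric (trials to first success), p = 0.25.
P(Y = 5) = (1−p)^4 · p = 0.31641 · 0.25 = 0.07910

0.079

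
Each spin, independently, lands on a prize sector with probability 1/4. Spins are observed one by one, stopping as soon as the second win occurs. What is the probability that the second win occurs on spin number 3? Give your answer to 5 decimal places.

Y = trial on which the second success occurs; negative binomial, r=2, p=0.25.
P(Y=3) = C(2,1) · p^2 · (1−p)^1
= 2 · 0.0625 · 0.75 = 0.0937500

0.09375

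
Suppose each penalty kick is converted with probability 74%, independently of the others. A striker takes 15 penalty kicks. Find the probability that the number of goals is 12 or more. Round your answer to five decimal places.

X ~ Binomial(15, 0.74); P(X ≥ 12) = Σ C(15,k) p^k (1−p)^(15−k) over k:
  k=12: C(15,12)·0.74^12·0.26^3 = 0.2156314
  k=13: C(15,13)·0.74^13·0.26^2 = 0.1416277
  k=14: C(15,14)·0.74^14·0.26^1 = 0.0575849
  k=15: C(15,15)·0.74^15·0.26^0 = 0.0109264
Total = 0.4257705

0.42577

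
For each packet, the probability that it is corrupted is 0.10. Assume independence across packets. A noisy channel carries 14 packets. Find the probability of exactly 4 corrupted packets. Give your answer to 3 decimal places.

X ~ Binomial(n=14, p=0.10).
P(X=4) = C(14,4) · p^4 · (1−p)^10
= 1001 · 0.0001 · 0.34868 = 0.03490

0.035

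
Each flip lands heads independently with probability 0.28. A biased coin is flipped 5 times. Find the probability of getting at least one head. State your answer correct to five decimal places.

0.80651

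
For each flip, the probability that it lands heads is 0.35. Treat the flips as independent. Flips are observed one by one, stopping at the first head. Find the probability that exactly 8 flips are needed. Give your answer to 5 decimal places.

0.01716

Geometric (trials to first success), p = 0.35.
P(Y = 8) = (1−p)^7 · p = 0.049022 · 0.35 = 0.0171578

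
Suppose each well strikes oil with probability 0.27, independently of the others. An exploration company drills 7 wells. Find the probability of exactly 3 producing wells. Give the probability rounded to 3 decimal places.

X ~ Binomial(n=7, p=0.27).
P(X=3) = C(7,3) · p^3 · (1−p)^4
= 35 · 0.019683 · 0.28398 = 0.19564

0.196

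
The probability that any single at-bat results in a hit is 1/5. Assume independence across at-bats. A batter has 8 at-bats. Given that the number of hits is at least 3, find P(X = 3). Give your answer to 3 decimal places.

X ~ Binomial(8, 0.20). Want P(X=3 | X≥3) = P(X=3) / P(X≥3).
P(X=3) = C(8,3)·0.20^3·0.80^5 = 0.14680
P(X≥3) = 1 − 0.16777 − 0.33554 − 0.29360 = 0.20308
Ratio = 0.14680 / 0.20308 = 0.72286

0.723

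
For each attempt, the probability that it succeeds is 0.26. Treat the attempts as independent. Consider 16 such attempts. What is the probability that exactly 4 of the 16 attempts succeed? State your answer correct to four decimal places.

0.2243

X ~ Binomial(n=16, p=0.26).
P(X=4) = C(16,4) · p^4 · (1−p)^12
= 1820 · 0.0045698 · 0.026964 = 0.224257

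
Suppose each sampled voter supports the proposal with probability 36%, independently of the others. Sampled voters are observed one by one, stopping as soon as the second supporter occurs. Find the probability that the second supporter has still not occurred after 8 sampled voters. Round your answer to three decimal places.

0.155

Needing more than 8 sampled voters ⇔ fewer than 2 successes in the first 8. With X ~ Binomial(8, 0.36), P(Y > 8) = P(X ≤ 1).
  k=0: C(8,0)·0.36^0·0.64^8 = 0.02815
  k=1: C(8,1)·0.36^1·0.64^7 = 0.12666
P(X ≤ 1) = 0.15481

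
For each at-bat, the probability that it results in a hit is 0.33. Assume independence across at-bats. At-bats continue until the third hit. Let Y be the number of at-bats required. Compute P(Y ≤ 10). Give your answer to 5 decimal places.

Finishing within 10 at-bats ⇔ at least 3 successes in the first 10. With X ~ Binomial(10, 0.33), P(Y ≤ 10) = 1 − P(X ≤ 2).
  k=0: C(10,0)·0.33^0·0.67^10 = 0.0182284
  k=1: C(10,1)·0.33^1·0.67^9 = 0.0897816
  k=2: C(10,2)·0.33^2·0.67^8 = 0.1989935
1 − 0.3070034 = 0.6929966

0.69300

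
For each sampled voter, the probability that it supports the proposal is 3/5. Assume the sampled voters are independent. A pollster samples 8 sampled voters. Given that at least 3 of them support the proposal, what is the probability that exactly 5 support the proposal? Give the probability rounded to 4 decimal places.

0.2933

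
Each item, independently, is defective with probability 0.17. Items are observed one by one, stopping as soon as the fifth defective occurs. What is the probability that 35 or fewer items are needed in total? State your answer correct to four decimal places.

0.7329

Finishing within 35 items ⇔ at least 5 successes in the first 35. With X ~ Binomial(35, 0.17), P(Y ≤ 35) = 1 − P(X ≤ 4).
  k=0: C(35,0)·0.17^0·0.83^35 = 0.001471
  k=1: C(35,1)·0.17^1·0.83^34 = 0.010548
  k=2: C(35,2)·0.17^2·0.83^33 = 0.036728
  k=3: C(35,3)·0.17^3·0.83^32 = 0.082748
  k=4: C(35,4)·0.17^4·0.83^31 = 0.135586
1 − 0.267081 = 0.732919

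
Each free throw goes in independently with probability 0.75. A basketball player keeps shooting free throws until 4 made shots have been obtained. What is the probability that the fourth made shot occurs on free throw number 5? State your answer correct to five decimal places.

0.31641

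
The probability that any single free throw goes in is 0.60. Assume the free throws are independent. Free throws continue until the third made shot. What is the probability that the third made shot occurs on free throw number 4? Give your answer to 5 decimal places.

Y = trial on which the third success occurs; negative binomial, r=3, p=0.60.
P(Y=4) = C(3,2) · p^3 · (1−p)^1
= 3 · 0.216 · 0.4 = 0.2592000

0.25920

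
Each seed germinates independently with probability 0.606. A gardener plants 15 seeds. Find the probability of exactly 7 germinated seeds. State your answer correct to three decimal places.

0.112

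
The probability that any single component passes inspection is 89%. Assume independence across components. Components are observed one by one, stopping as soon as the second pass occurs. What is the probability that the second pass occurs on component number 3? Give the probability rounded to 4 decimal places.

0.1743

Y = trial on which the second success occurs; negative binomial, r=2, p=0.89.
P(Y=3) = C(2,1) · p^2 · (1−p)^1
= 2 · 0.7921 · 0.11 = 0.174262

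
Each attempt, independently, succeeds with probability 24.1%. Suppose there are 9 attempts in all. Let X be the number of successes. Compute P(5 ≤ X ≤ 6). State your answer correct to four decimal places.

0.0412

X ~ Binomial(9, 0.241); P(5 ≤ X ≤ 6) = Σ C(9,k) p^k (1−p)^(9−k) over k:
  k=5: C(9,5)·0.241^5·0.759^4 = 0.033996
  k=6: C(9,6)·0.241^6·0.759^3 = 0.007196
Total = 0.041192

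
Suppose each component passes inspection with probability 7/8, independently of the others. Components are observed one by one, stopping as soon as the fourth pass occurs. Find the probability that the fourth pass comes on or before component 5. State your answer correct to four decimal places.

0.8793

Finishing within 5 components ⇔ at least 4 successes in the first 5. With X ~ Binomial(5, 0.875), P(Y ≤ 5) = 1 − P(X ≤ 3).
  k=0: C(5,0)·0.875^0·0.125^5 = 0.000031
  k=1: C(5,1)·0.875^1·0.125^4 = 0.001068
  k=2: C(5,2)·0.875^2·0.125^3 = 0.014954
  k=3: C(5,3)·0.875^3·0.125^2 = 0.104675
1 − 0.120728 = 0.879272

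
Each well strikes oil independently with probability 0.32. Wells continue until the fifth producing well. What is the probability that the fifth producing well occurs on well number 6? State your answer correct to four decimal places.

0.0114

Y = trial on which the fifth success occurs; negative binomial, r=5, p=0.32.
P(Y=6) = C(5,4) · p^5 · (1−p)^1
= 5 · 0.0033554 · 0.68 = 0.011409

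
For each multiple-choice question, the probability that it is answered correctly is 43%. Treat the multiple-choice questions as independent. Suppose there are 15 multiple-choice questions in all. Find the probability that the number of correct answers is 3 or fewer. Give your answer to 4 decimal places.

0.0583

X ~ Binomial(15, 0.43); P(X ≤ 3) = Σ C(15,k) p^k (1−p)^(15−k) over k:
  k=0: C(15,0)·0.43^0·0.57^15 = 0.000218
  k=1: C(15,1)·0.43^1·0.57^14 = 0.002465
  k=2: C(15,2)·0.43^2·0.57^13 = 0.013017
  k=3: C(15,3)·0.43^3·0.57^12 = 0.042552
Total = 0.058251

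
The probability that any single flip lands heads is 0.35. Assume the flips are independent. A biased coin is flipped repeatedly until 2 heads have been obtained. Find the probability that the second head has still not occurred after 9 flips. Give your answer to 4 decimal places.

Needing more than 9 flips ⇔ fewer than 2 successes in the first 9. With X ~ Binomial(9, 0.35), P(Y > 9) = P(X ≤ 1).
  k=0: C(9,0)·0.35^0·0.65^9 = 0.020712
  k=1: C(9,1)·0.35^1·0.65^8 = 0.100373
P(X ≤ 1) = 0.121085

0.1211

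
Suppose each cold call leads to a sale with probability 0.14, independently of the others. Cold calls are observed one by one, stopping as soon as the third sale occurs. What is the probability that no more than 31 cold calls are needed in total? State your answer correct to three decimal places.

0.829

Finishing within 31 cold calls ⇔ at least 3 successes in the first 31. With X ~ Binomial(31, 0.14), P(Y ≤ 31) = 1 − P(X ≤ 2).
  k=0: C(31,0)·0.14^0·0.86^31 = 0.00932
  k=1: C(31,1)·0.14^1·0.86^30 = 0.04704
  k=2: C(31,2)·0.14^2·0.86^29 = 0.11486
1 − 0.17122 = 0.82878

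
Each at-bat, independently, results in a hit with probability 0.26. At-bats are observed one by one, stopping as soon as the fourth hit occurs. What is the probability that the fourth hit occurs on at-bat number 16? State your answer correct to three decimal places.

0.056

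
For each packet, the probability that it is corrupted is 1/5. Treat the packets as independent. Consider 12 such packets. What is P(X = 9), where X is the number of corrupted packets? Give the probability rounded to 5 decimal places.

X ~ Binomial(n=12, p=0.20).
P(X=9) = C(12,9) · p^9 · (1−p)^3
= 220 · 5.12e-07 · 0.512 = 0.0000577

0.00006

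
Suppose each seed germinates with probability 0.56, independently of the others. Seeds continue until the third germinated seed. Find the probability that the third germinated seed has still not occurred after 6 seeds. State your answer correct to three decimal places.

0.239

Needing more than 6 seeds ⇔ fewer than 3 successes in the first 6. With X ~ Binomial(6, 0.56), P(Y > 6) = P(X ≤ 2).
  k=0: C(6,0)·0.56^0·0.44^6 = 0.00726
  k=1: C(6,1)·0.56^1·0.44^5 = 0.05541
  k=2: C(6,2)·0.56^2·0.44^4 = 0.17631
P(X ≤ 2) = 0.23898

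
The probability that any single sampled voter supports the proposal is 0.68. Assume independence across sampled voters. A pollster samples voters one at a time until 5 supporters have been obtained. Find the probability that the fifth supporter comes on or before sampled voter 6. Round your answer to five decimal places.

Finishing within 6 sampled voters ⇔ at least 5 successes in the first 6. With X ~ Binomial(6, 0.68), P(Y ≤ 6) = 1 − P(X ≤ 4).
  k=0: C(6,0)·0.68^0·0.32^6 = 0.0010737
  k=1: C(6,1)·0.68^1·0.32^5 = 0.0136902
  k=2: C(6,2)·0.68^2·0.32^4 = 0.0727292
  k=3: C(6,3)·0.68^3·0.32^3 = 0.2060662
  k=4: C(6,4)·0.68^4·0.32^2 = 0.3284179
1 − 0.6219773 = 0.3780227

0.37802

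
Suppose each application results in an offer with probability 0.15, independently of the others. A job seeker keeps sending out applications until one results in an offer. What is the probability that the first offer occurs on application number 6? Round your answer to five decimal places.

Geometric (trials to first success), p = 0.15.
P(Y = 6) = (1−p)^5 · p = 0.44371 · 0.15 = 0.0665558

0.06656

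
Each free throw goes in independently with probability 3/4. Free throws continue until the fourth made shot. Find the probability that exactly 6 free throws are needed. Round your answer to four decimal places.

0.1978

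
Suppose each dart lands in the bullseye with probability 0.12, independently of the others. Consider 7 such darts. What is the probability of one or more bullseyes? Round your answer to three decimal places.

0.591

P(at least one) = 1 − P(none) = 1 − (1 − 0.12)^7
= 1 − 0.40868 = 0.59132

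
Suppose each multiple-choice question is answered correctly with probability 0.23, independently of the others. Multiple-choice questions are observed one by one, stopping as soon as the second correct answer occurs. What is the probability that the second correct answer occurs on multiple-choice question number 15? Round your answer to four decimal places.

0.0248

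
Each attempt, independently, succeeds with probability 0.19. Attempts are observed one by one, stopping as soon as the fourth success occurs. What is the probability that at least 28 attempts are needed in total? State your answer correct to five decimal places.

0.21775

Needing more than 27 attempts ⇔ fewer than 4 successes in the first 27. With X ~ Binomial(27, 0.19), P(Y > 27) = P(X ≤ 3).
  k=0: C(27,0)·0.19^0·0.81^27 = 0.0033814
  k=1: C(27,1)·0.19^1·0.81^26 = 0.0214155
  k=2: C(27,2)·0.19^2·0.81^25 = 0.0653040
  k=3: C(27,3)·0.19^3·0.81^24 = 0.1276519
P(X ≤ 3) = 0.2177527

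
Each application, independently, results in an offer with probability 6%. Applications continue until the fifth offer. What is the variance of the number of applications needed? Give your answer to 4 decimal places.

1305.5556

Y = total applications until the fifth success; negative binomial with r=5, p=0.06.
Var(Y) = r(1−p)/p² = 5·0.94 / 0.06² = 1305.555556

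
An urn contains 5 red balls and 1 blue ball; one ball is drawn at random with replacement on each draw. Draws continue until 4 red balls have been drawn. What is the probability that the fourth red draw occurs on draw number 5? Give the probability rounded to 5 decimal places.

0.32150

Y = trial on which the fourth success occurs; negative binomial, r=4, p=0.833333.
P(Y=5) = C(4,3) · p^4 · (1−p)^1
= 4 · 0.48225 · 0.16667 = 0.3215021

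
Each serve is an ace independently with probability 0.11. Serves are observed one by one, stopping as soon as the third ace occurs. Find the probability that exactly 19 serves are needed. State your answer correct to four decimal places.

0.0316

Y = trial on which the third success occurs; negative binomial, r=3, p=0.11.
P(Y=19) = C(18,2) · p^3 · (1−p)^16
= 153 · 0.001331 · 0.15497 = 0.031558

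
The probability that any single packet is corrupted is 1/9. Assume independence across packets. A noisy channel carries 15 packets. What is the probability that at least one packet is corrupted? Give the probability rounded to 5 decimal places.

0.82911

P(at least one) = 1 − P(none) = 1 − (1 − 0.111111)^15
= 1 − 0.1708882 = 0.8291118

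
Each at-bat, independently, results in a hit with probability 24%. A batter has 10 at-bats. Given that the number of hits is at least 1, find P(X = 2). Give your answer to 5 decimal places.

0.30832

X ~ Binomial(10, 0.24). Want P(X=2 | X≥1) = P(X=2) / P(X≥1).
P(X=2) = C(10,2)·0.24^2·0.76^8 = 0.2884986
P(X≥1) = 1 − 0.0642889 = 0.9357111
Ratio = 0.2884986 / 0.9357111 = 0.3083202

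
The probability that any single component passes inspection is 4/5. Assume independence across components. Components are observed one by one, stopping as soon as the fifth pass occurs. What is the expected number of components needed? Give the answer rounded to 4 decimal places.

6.2500

Y = total components until the fifth success; negative binomial with r=5, p=0.80.
E[Y] = r / p = 5 / 0.80 = 6.250000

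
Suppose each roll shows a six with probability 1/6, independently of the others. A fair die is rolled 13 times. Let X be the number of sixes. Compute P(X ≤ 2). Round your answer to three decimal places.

X ~ Binomial(13, 0.166667); P(X ≤ 2) = Σ C(13,k) p^k (1−p)^(13−k) over k:
  k=0: C(13,0)·0.166667^0·0.833333^13 = 0.09346
  k=1: C(13,1)·0.166667^1·0.833333^12 = 0.24301
  k=2: C(13,2)·0.166667^2·0.833333^11 = 0.29161
Total = 0.62808

0.628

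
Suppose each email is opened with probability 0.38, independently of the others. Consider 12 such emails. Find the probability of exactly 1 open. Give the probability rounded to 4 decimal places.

0.0237

X ~ Binomial(n=12, p=0.38).
P(X=1) = C(12,1) · p^1 · (1−p)^11
= 12 · 0.38 · 0.0052037 = 0.023729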